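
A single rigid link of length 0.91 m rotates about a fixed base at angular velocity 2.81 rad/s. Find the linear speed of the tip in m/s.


v = L*omega = 0.91 * 2.81 = 2.5571

2.5571 m/s


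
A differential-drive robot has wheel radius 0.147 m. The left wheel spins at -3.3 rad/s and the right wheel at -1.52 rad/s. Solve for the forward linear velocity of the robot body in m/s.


v = r*(wR + wL)/2 = 0.147*(-1.52 + -3.3)/2 = -0.3543

-0.3543 m/s


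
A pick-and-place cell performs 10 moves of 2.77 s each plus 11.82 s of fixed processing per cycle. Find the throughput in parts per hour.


T_cycle = 10*2.77 + 11.82 = 39.5200 s
rate = 3600/T = 91.0931

91.0931 parts/hour


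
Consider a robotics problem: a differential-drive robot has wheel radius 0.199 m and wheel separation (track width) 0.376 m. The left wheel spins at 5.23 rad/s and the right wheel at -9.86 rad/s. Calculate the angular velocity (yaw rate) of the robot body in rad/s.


omega = r*(wR - wL)/L = 0.199*(-9.86 - (5.23))/0.376 = -7.9865

-7.9865 rad/s


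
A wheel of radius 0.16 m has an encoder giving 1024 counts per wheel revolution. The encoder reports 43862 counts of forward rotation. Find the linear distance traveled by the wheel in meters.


revs = 43862/1024 = 42.833984
d = revs * 2*pi*r = 42.833984 * 2*pi*0.16 = 43.0614

43.0614 m


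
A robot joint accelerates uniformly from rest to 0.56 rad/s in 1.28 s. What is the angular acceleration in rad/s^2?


alpha = delta_omega / t = 0.56 / 1.28 = 0.4375

0.4375 rad/s^2


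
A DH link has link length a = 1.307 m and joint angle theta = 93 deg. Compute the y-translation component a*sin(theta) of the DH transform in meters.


a*sin(theta) = 1.307*sin(93 deg) = 1.3052

1.3052 m


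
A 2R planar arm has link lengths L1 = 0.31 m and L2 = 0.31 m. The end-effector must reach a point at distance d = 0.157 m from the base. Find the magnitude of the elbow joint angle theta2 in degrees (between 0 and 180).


cos(th2) = (d^2 - L1^2 - L2^2)/(2*L1*L2) = (0.157^2 - 0.31^2 - 0.31^2)/(2*0.31*0.31) = -0.87175338
th2 = acos(-0.87175338) = 150.6630 deg

150.6630 degrees


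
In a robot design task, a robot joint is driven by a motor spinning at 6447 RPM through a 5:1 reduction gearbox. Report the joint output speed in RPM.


omega_joint = omega_motor / N = 6447 / 5 = 1289.4000

1289.4000 RPM


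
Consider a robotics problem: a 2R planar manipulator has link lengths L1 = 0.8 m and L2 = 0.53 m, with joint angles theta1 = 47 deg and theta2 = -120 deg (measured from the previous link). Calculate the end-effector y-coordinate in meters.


y = L1*sin(th1) + L2*sin(th1+th2) = 0.8*sin(47 deg) + 0.53*sin(-73 deg) = 0.0782

0.0782 m


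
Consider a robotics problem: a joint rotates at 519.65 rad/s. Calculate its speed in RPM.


RPM = 519.65 * 60/(2*pi) = 4962.2920

4962.2920 RPM


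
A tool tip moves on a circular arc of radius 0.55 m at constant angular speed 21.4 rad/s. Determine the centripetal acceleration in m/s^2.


a_c = omega^2 * r = 21.4^2 * 0.55 = 251.8780

251.8780 m/s^2


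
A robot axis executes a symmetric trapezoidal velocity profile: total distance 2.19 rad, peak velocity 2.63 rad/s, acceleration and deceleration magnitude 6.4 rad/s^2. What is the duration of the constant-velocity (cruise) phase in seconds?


t_acc = v/a = 0.410937 s, d_acc = v^2/(2a) = 0.540383 rad each
d_cruise = 2.19 - 2*0.540383 = 1.109234 rad
t_cruise = d_cruise/v = 1.109234/2.63 = 0.4218

0.4218 s


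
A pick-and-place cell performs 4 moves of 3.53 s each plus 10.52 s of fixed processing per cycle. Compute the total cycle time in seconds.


T = 4*3.53 + 10.52 = 24.6400

24.6400 s


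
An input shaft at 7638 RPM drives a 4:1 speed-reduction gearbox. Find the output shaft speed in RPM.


omega_out = omega_in / N = 7638 / 4 = 1909.5000

1909.5000 RPM


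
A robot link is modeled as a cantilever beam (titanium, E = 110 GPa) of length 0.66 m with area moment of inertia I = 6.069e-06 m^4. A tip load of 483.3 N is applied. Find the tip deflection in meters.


delta = F*L^3/(3*E*I) = 483.3*0.66^3/(3*1.100e+11*6.069e-06)
      = 138.9468168/2002770 = 6.9377e-05

6.9377e-05 m


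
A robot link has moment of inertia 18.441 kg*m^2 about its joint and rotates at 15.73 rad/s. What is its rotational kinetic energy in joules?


KE = (1/2)*I*omega^2 = 0.5*18.441*15.73^2 = 2281.4551

2281.4551 J


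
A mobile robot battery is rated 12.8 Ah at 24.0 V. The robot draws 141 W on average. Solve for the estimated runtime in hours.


E = 12.8*24.0 = 307.2000 Wh
t = E/P = 307.2000/141 = 2.1787

2.1787 hours


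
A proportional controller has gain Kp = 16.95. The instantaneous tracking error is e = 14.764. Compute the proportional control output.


u_P = Kp * e = 16.95 * 14.764 = 250.2498

250.2498


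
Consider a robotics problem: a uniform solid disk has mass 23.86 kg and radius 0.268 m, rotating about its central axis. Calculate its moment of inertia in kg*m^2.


I = (1/2)*m*R^2 = 0.5*23.86*0.268^2 = 0.8569

0.8569 kg*m^2


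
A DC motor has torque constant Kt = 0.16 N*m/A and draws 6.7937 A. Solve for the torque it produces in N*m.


tau = Kt * I = 0.16*6.7937 = 1.0870

1.0870 N*m


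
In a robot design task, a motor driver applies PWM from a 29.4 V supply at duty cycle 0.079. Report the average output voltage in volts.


V_avg = V_supply * D = 29.4*0.079 = 2.3226

2.3226 V


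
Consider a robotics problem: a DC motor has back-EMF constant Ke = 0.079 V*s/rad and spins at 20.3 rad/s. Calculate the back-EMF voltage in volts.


V_emf = Ke * omega = 0.079*20.3 = 1.6037

1.6037 V


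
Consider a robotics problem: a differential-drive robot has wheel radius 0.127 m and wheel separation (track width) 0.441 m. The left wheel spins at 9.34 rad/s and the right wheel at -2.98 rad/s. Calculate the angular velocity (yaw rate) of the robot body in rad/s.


omega = r*(wR - wL)/L = 0.127*(-2.98 - (9.34))/0.441 = -3.5479

-3.5479 rad/s


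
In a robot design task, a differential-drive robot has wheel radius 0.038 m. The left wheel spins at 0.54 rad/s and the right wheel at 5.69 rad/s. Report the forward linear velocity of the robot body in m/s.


v = r*(wR + wL)/2 = 0.038*(5.69 + 0.54)/2 = 0.1184

0.1184 m/s


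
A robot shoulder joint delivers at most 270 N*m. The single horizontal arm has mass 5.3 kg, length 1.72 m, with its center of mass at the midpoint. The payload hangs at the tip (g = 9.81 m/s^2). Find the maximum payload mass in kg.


tau_arm = m_arm*g*(L/2) = 5.3*9.81*1.72/2 = 44.7140 N*m
tau_payload = tau_max - tau_arm = 270 - 44.7140 = 225.2860
m_payload = tau_payload / (g*L) = 225.2860 / (9.81*1.72) = 13.3517

13.3517 kg


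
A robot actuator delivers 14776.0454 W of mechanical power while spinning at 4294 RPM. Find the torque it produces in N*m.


omega = 4294 * 2*pi/60 = 449.666628 rad/s
tau = P / omega = 14776.0454 / 449.666628 = 32.8600

32.8600 N*m


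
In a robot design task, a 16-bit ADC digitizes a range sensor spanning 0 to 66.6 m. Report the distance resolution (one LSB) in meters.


res = range / 2^n = 66.6/2^16 = 66.6/65536 = 0.0010

0.0010 m


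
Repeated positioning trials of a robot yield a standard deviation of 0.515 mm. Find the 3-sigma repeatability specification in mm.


repeatability = 3*sigma = 3*0.515 = 1.5450

1.5450 mm


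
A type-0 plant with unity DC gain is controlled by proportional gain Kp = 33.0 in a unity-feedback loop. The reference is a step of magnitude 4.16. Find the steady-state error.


e_ss = R/(1 + Kp) = 4.16/(1 + 33.0) = 4.16/34.0000 = 0.1224

0.1224


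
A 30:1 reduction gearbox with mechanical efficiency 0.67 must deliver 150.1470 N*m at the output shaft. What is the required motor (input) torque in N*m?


tau_in = tau_out / (N * eta) = 150.1470 / (30 * 0.67) = 7.4700

7.4700 N*m


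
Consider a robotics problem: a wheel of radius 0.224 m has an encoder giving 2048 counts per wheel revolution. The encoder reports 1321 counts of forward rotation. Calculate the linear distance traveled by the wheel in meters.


revs = 1321/2048 = 0.645020
d = revs * 2*pi*r = 0.645020 * 2*pi*0.224 = 0.9078

0.9078 m


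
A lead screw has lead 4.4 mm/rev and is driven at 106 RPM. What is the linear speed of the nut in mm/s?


v = lead * (RPM/60) = 4.4*106/60 = 7.7733

7.7733 mm/s


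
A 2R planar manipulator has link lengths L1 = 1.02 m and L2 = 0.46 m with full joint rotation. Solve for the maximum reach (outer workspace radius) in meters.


r_max = L1 + L2 = 1.02 + 0.46 = 1.4800

1.4800 m


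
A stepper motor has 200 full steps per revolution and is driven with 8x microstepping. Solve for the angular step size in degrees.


step = 360/(200*8) = 360/1600 = 0.2250

0.2250 degrees


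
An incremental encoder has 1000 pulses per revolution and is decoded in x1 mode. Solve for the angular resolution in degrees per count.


resolution = 360 / (PPR * 1) = 360 / 1000 = 0.3600

0.3600 degrees


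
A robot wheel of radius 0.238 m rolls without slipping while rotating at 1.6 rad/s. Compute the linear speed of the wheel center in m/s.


v = omega * r = 1.6 * 0.238 = 0.3808

0.3808 m/s


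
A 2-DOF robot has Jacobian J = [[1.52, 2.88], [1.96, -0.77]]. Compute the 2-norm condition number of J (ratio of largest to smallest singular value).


JJ^T eigenvalues: trace(JJ^T) = 15.0393, det(JJ^T) = det(J)^2 = 46.44695104
s_max^2 = (15.0393 + sqrt(40.39274033))/2 = 10.69741416
s_min^2 = (15.0393 - sqrt(40.39274033))/2 = 4.34188584
kappa = s_max/s_min = sqrt(10.69741416/4.34188584) = 1.5696

1.5696


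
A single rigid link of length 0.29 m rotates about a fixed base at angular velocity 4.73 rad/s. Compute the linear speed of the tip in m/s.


v = L*omega = 0.29 * 4.73 = 1.3717

1.3717 m/s


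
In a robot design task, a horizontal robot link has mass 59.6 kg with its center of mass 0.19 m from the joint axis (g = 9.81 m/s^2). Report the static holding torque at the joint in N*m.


tau = m*g*L = 59.6 * 9.81 * 0.19 = 111.0884

111.0884 N*m


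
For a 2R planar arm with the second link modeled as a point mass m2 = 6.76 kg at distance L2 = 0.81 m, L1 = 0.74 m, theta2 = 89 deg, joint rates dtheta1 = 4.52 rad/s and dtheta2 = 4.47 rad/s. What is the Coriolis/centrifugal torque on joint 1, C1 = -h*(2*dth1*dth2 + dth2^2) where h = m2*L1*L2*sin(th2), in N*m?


h = m2*L1*L2*sin(th2) = 6.76*0.74*0.81*sin(89 deg) = 4.051327
C1 = -h*(2*4.52*4.47 + 4.47^2) = -4.051327*60.3897 = -244.6584

-244.6584 N*m


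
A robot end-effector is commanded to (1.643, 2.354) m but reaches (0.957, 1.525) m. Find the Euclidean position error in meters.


dx = 0.957 - (1.643) = -0.6860, dy = 1.525 - (2.354) = -0.8290
err = sqrt(0.470596 + 0.687241) = 1.0760

1.0760 m


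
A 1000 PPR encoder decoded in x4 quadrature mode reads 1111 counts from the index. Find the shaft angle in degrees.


angle = counts * 360 / (PPR*4) = 1111 * 360 / 4000 = 99.9900

99.9900 degrees


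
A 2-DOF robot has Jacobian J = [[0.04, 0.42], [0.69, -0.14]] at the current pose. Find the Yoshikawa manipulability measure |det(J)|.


det(J) = 0.04*-0.14 - (0.42)*(0.69) = -0.2954
|det(J)| = 0.2954

0.2954


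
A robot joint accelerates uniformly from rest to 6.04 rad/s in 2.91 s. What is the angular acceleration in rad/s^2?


alpha = delta_omega / t = 6.04 / 2.91 = 2.0756

2.0756 rad/s^2


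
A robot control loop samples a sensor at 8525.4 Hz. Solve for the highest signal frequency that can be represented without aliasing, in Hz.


f_max = f_s/2 = 8525.4/2 = 4262.7000

4262.7000 Hz


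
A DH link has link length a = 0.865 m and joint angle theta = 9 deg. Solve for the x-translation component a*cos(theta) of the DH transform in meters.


a*cos(theta) = 0.865*cos(9 deg) = 0.8544

0.8544 m


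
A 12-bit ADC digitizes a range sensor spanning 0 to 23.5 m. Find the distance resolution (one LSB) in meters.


res = range / 2^n = 23.5/2^12 = 23.5/4096 = 0.0057

0.0057 m


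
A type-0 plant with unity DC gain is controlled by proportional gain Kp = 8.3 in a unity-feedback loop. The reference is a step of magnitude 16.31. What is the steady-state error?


e_ss = R/(1 + Kp) = 16.31/(1 + 8.3) = 16.31/9.3000 = 1.7538

1.7538


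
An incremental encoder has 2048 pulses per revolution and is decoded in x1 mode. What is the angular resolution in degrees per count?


resolution = 360 / (PPR * 1) = 360 / 2048 = 0.1758

0.1758 degrees


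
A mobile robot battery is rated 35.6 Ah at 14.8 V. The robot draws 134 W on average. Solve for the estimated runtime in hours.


E = 35.6*14.8 = 526.8800 Wh
t = E/P = 526.8800/134 = 3.9319

3.9319 hours


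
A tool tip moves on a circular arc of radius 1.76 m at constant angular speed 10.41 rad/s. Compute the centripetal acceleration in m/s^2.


a_c = omega^2 * r = 10.41^2 * 1.76 = 190.7279

190.7279 m/s^2


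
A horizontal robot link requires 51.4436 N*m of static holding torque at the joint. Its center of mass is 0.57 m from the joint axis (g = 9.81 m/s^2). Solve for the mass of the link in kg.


m = tau / (g*L) = 51.4436 / (9.81 * 0.57) = 9.2000

9.2000 kg


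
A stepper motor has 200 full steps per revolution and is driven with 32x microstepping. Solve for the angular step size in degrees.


step = 360/(200*32) = 360/6400 = 0.0563

0.0563 degrees


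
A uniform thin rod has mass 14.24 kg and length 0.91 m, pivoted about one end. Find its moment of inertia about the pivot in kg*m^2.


I = (1/3)*m*L^2 = (1/3)*14.24*0.91^2 = 3.9307

3.9307 kg*m^2


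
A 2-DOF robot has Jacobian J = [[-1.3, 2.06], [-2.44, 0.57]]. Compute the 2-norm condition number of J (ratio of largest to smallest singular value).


JJ^T eigenvalues: trace(JJ^T) = 12.2121, det(JJ^T) = det(J)^2 = 18.36465316
s_max^2 = (12.2121 + sqrt(75.67677377))/2 = 10.45566992
s_min^2 = (12.2121 - sqrt(75.67677377))/2 = 1.75643008
kappa = s_max/s_min = sqrt(10.45566992/1.75643008) = 2.4398

2.4398


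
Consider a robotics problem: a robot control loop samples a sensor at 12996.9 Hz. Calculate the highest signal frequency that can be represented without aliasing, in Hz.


f_max = f_s/2 = 12996.9/2 = 6498.4500

6498.4500 Hz


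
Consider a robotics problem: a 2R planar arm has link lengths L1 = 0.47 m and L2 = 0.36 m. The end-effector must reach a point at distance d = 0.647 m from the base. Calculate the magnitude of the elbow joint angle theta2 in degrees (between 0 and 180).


cos(th2) = (d^2 - L1^2 - L2^2)/(2*L1*L2) = (0.647^2 - 0.47^2 - 0.36^2)/(2*0.47*0.36) = 0.20126773
th2 = acos(0.20126773) = 78.3889 deg

78.3889 degrees


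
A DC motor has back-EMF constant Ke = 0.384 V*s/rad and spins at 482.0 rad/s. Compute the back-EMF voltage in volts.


V_emf = Ke * omega = 0.384*482.0 = 185.0880

185.0880 V


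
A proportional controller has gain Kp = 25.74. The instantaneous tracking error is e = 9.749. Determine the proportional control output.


u_P = Kp * e = 25.74 * 9.749 = 250.9393

250.9393


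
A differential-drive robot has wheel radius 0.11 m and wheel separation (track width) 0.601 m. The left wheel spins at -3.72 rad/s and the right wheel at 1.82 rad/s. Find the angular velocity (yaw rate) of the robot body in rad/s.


omega = r*(wR - wL)/L = 0.11*(1.82 - (-3.72))/0.601 = 1.0140

1.0140 rad/s


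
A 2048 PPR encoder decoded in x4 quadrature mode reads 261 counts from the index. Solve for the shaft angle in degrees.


angle = counts * 360 / (PPR*4) = 261 * 360 / 8192 = 11.4697

11.4697 degrees


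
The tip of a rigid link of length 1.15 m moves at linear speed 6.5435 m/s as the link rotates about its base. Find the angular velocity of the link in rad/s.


omega = v / L = 6.5435 / 1.15 = 5.6900

5.6900 rad/s


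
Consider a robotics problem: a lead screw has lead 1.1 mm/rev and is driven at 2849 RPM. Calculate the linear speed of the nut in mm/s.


v = lead * (RPM/60) = 1.1*2849/60 = 52.2317

52.2317 mm/s


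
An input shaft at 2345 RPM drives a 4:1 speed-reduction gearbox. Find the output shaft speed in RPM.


omega_out = omega_in / N = 2345 / 4 = 586.2500

586.2500 RPM


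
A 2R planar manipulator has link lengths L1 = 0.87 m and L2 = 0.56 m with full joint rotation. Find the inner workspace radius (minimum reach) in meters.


r_min = |L1 - L2| = |0.87 - 0.56| = 0.3100

0.3100 m


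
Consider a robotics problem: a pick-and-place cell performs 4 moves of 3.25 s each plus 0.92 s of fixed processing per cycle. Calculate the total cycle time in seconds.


T = 4*3.25 + 0.92 = 13.9200

13.9200 s


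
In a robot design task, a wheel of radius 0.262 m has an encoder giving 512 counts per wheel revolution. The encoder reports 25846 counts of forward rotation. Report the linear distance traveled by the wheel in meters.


revs = 25846/512 = 50.480469
d = revs * 2*pi*r = 50.480469 * 2*pi*0.262 = 83.1007

83.1007 m


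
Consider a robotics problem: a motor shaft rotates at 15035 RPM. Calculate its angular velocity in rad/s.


omega = 15035 * 2*pi/60 = 1574.4615

1574.4615 rad/s


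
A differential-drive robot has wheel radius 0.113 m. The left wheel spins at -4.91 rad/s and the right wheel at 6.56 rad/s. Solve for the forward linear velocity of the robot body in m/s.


v = r*(wR + wL)/2 = 0.113*(6.56 + -4.91)/2 = 0.0932

0.0932 m/s


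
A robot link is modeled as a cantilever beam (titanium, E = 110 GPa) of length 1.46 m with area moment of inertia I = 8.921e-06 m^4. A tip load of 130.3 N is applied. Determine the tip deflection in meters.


delta = F*L^3/(3*E*I) = 130.3*1.46^3/(3*1.100e+11*8.921e-06)
      = 405.5113208/2943930 = 1.3774e-04

1.3774e-04 m


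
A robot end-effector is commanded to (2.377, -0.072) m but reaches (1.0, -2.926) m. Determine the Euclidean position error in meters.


dx = 1.0 - (2.377) = -1.3770, dy = -2.926 - (-0.072) = -2.8540
err = sqrt(1.896129 + 8.145316) = 3.1688

3.1688 m


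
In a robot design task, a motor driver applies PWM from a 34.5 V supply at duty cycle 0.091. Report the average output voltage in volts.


V_avg = V_supply * D = 34.5*0.091 = 3.1395

3.1395 V


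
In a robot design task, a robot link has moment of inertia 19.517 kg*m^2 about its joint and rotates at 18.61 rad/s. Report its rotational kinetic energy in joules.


KE = (1/2)*I*omega^2 = 0.5*19.517*18.61^2 = 3379.6818

3379.6818 J


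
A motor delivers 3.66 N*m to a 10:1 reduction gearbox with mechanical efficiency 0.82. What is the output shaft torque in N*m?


tau_out = tau_in * N * eta = 3.66 * 10 * 0.82 = 30.0120

30.0120 N*m


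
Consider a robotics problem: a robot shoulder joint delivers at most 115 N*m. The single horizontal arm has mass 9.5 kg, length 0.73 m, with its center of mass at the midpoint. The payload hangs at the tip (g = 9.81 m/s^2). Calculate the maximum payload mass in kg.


tau_arm = m_arm*g*(L/2) = 9.5*9.81*0.73/2 = 34.0162 N*m
tau_payload = tau_max - tau_arm = 115 - 34.0162 = 80.9838
m_payload = tau_payload / (g*L) = 80.9838 / (9.81*0.73) = 11.3085

11.3085 kg


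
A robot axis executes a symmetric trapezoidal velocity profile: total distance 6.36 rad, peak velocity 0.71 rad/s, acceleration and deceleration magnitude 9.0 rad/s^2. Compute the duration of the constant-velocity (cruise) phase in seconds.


t_acc = v/a = 0.078889 s, d_acc = v^2/(2a) = 0.028006 rad each
d_cruise = 6.36 - 2*0.028006 = 6.303988 rad
t_cruise = d_cruise/v = 6.303988/0.71 = 8.8789

8.8789 s


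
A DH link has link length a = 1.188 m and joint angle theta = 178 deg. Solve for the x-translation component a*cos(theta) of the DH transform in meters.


a*cos(theta) = 1.188*cos(178 deg) = -1.1873

-1.1873 m


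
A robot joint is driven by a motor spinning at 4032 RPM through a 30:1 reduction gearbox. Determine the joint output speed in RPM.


omega_joint = omega_motor / N = 4032 / 30 = 134.4000

134.4000 RPM


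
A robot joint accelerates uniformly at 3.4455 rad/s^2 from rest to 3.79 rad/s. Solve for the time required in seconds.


t = delta_omega / alpha = 3.79 / 3.4455 = 1.1000

1.1000 s


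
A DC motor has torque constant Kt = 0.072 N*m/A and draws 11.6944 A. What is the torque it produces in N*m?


tau = Kt * I = 0.072*11.6944 = 0.8420

0.8420 N*m


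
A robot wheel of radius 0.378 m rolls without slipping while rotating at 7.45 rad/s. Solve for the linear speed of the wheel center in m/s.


v = omega * r = 7.45 * 0.378 = 2.8161

2.8161 m/s


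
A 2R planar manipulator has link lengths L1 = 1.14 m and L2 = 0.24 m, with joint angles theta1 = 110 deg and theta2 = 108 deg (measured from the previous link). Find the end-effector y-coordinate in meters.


y = L1*sin(th1) + L2*sin(th1+th2) = 1.14*sin(110 deg) + 0.24*sin(218 deg) = 0.9235

0.9235 m


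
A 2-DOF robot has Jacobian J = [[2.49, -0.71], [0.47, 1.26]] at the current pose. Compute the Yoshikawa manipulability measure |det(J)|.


det(J) = 2.49*1.26 - (-0.71)*(0.47) = 3.4711
|det(J)| = 3.4711

3.4711


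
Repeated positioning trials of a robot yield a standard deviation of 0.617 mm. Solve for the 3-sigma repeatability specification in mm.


repeatability = 3*sigma = 3*0.617 = 1.8510

1.8510 mm


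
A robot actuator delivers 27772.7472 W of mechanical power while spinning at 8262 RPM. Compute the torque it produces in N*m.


omega = 8262 * 2*pi/60 = 865.194617 rad/s
tau = P / omega = 27772.7472 / 865.194617 = 32.1000

32.1000 N*m


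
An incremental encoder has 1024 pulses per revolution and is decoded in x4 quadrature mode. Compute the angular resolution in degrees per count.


resolution = 360 / (PPR * 4) = 360 / 4096 = 0.0879

0.0879 degrees


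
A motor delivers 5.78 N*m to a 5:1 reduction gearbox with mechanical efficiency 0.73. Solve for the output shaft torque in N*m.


tau_out = tau_in * N * eta = 5.78 * 5 * 0.73 = 21.0970

21.0970 N*m


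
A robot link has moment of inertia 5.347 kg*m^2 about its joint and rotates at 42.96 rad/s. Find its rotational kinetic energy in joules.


KE = (1/2)*I*omega^2 = 0.5*5.347*42.96^2 = 4934.1089

4934.1089 J


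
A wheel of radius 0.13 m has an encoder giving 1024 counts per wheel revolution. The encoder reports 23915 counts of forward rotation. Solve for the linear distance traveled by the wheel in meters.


revs = 23915/1024 = 23.354492
d = revs * 2*pi*r = 23.354492 * 2*pi*0.13 = 19.0763

19.0763 m


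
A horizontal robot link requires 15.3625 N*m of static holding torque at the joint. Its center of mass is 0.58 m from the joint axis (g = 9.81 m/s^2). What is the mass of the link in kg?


m = tau / (g*L) = 15.3625 / (9.81 * 0.58) = 2.7000

2.7000 kg


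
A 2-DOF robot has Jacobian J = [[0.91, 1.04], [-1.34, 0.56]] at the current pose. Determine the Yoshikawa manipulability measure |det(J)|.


det(J) = 0.91*0.56 - (1.04)*(-1.34) = 1.9032
|det(J)| = 1.9032

1.9032


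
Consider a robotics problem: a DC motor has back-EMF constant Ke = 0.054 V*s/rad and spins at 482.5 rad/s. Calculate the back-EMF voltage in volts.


V_emf = Ke * omega = 0.054*482.5 = 26.0550

26.0550 V


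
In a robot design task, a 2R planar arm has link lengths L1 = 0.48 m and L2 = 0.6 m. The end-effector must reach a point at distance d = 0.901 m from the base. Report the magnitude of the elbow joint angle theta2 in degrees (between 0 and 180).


cos(th2) = (d^2 - L1^2 - L2^2)/(2*L1*L2) = (0.901^2 - 0.48^2 - 0.6^2)/(2*0.48*0.6) = 0.38437674
th2 = acos(0.38437674) = 67.3949 deg

67.3949 degrees


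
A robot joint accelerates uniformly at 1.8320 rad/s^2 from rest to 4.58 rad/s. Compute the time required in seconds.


t = delta_omega / alpha = 4.58 / 1.8320 = 2.5000

2.5000 s


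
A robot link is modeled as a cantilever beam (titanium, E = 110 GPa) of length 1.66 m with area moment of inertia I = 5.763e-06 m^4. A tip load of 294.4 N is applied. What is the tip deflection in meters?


delta = F*L^3/(3*E*I) = 294.4*1.66^3/(3*1.100e+11*5.763e-06)
      = 1346.6727424/1901790 = 7.0811e-04

7.0811e-04 m


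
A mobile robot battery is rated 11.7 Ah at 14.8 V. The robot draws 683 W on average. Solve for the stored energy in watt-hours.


E = capacity * V = 11.7*14.8 = 173.1600

173.1600 Wh


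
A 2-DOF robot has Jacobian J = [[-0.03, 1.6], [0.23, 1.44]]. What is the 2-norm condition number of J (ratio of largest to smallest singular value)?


JJ^T eigenvalues: trace(JJ^T) = 4.6874, det(JJ^T) = det(J)^2 = 0.16908544
s_max^2 = (4.6874 + sqrt(21.29537700))/2 = 4.65104572
s_min^2 = (4.6874 - sqrt(21.29537700))/2 = 0.03635428
kappa = s_max/s_min = sqrt(4.65104572/0.03635428) = 11.3109

11.3109


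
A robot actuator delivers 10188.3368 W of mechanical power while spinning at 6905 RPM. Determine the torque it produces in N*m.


omega = 6905 * 2*pi/60 = 723.089909 rad/s
tau = P / omega = 10188.3368 / 723.089909 = 14.0900

14.0900 N*m


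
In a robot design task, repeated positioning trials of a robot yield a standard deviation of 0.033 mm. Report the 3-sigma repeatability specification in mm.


repeatability = 3*sigma = 3*0.033 = 0.0990

0.0990 mm


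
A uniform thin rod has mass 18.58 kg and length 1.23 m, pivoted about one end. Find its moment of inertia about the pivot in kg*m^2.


I = (1/3)*m*L^2 = (1/3)*18.58*1.23^2 = 9.3699

9.3699 kg*m^2


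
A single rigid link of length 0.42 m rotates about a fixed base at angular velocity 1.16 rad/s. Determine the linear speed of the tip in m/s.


v = L*omega = 0.42 * 1.16 = 0.4872

0.4872 m/s


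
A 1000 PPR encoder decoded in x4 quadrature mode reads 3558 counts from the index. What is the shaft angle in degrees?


angle = counts * 360 / (PPR*4) = 3558 * 360 / 4000 = 320.2200

320.2200 degrees


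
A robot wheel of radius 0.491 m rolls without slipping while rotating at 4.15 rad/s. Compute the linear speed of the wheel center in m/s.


v = omega * r = 4.15 * 0.491 = 2.0377

2.0377 m/s


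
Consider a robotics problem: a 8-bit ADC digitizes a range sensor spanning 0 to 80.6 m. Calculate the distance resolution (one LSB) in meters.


res = range / 2^n = 80.6/2^8 = 80.6/256 = 0.3148

0.3148 m


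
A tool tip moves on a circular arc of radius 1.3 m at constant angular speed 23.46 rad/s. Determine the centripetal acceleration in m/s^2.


a_c = omega^2 * r = 23.46^2 * 1.3 = 715.4831

715.4831 m/s^2


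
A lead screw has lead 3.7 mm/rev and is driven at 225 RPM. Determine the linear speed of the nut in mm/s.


v = lead * (RPM/60) = 3.7*225/60 = 13.8750

13.8750 mm/s


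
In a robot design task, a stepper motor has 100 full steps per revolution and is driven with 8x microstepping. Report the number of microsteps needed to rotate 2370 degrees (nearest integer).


step_size = 360/(100*8) = 360/800 = 0.450000 deg
n = 2370/(360/800) = 2370*800/360 = 5266.6667 -> 5267

5267 steps


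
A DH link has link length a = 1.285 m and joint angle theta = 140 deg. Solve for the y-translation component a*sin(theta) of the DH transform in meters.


a*sin(theta) = 1.285*sin(140 deg) = 0.8260

0.8260 m


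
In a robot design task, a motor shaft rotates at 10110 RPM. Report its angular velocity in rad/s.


omega = 10110 * 2*pi/60 = 1058.7167

1058.7167 rad/s


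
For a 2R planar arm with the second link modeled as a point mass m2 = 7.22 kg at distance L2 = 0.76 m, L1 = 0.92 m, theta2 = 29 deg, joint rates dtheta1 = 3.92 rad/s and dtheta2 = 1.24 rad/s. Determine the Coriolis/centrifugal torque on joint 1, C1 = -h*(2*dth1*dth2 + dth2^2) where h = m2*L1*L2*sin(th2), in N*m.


h = m2*L1*L2*sin(th2) = 7.22*0.92*0.76*sin(29 deg) = 2.447428
C1 = -h*(2*3.92*1.24 + 1.24^2) = -2.447428*11.2592 = -27.5561

-27.5561 N*m


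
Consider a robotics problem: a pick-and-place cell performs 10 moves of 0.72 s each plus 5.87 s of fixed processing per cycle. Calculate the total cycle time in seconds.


T = 10*0.72 + 5.87 = 13.0700

13.0700 s


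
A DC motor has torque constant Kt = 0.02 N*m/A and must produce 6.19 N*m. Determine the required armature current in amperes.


I = tau / Kt = 6.19/0.02 = 309.5000

309.5000 A


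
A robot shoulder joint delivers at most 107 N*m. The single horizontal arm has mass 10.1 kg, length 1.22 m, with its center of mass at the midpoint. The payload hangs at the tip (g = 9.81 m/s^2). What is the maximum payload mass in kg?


tau_arm = m_arm*g*(L/2) = 10.1*9.81*1.22/2 = 60.4394 N*m
tau_payload = tau_max - tau_arm = 107 - 60.4394 = 46.5606
m_payload = tau_payload / (g*L) = 46.5606 / (9.81*1.22) = 3.8904

3.8904 kg


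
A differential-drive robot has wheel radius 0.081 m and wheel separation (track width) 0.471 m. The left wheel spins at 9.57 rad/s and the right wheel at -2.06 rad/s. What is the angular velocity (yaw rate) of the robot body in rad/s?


omega = r*(wR - wL)/L = 0.081*(-2.06 - (9.57))/0.471 = -2.0001

-2.0001 rad/s


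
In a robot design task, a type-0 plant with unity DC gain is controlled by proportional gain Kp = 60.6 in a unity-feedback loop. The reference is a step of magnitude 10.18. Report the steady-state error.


e_ss = R/(1 + Kp) = 10.18/(1 + 60.6) = 10.18/61.6000 = 0.1653

0.1653


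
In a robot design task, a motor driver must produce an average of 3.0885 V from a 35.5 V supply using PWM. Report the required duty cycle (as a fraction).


D = V_avg/V_supply = 3.0885/35.5 = 0.0870

0.0870


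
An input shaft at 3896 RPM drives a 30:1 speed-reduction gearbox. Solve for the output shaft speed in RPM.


omega_out = omega_in / N = 3896 / 30 = 129.8667

129.8667 RPM


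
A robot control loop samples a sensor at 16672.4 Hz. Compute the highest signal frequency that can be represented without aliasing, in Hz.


f_max = f_s/2 = 16672.4/2 = 8336.2000

8336.2000 Hz


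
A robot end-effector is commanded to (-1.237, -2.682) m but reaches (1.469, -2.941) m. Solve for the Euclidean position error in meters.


dx = 1.469 - (-1.237) = 2.7060, dy = -2.941 - (-2.682) = -0.2590
err = sqrt(7.322436 + 0.067081) = 2.7184

2.7184 m


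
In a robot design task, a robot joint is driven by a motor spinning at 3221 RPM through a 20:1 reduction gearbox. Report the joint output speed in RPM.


omega_joint = omega_motor / N = 3221 / 20 = 161.0500

161.0500 RPM


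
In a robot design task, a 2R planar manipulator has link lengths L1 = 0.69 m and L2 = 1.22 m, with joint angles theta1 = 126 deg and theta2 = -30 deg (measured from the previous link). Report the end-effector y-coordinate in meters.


y = L1*sin(th1) + L2*sin(th1+th2) = 0.69*sin(126 deg) + 1.22*sin(96 deg) = 1.7715

1.7715 m


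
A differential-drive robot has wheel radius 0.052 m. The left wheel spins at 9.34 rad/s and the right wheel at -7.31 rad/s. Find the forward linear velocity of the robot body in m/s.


v = r*(wR + wL)/2 = 0.052*(-7.31 + 9.34)/2 = 0.0528

0.0528 m/s


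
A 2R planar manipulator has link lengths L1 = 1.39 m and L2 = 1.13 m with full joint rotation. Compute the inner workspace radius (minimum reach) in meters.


r_min = |L1 - L2| = |1.39 - 1.13| = 0.2600

0.2600 m


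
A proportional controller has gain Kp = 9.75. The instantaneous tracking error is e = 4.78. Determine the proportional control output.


u_P = Kp * e = 9.75 * 4.78 = 46.6050

46.6050


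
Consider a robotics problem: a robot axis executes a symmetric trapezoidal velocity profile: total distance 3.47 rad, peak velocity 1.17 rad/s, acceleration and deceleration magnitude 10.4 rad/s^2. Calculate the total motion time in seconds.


t_acc = v/a = 1.17/10.4 = 0.112500 s
d_acc = v^2/(2a) = 0.065812 rad (each ramp)
d_cruise = 3.47 - 2*0.065812 = 3.338376 rad
t_cruise = 3.338376/1.17 = 2.853313 s
t_total = 2*0.112500 + 2.853313 = 3.0783

3.0783 s


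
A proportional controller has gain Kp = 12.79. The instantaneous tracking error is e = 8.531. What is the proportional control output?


u_P = Kp * e = 12.79 * 8.531 = 109.1115

109.1115


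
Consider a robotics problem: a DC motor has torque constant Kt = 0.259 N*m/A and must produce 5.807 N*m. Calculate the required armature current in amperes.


I = tau / Kt = 5.807/0.259 = 22.4208

22.4208 A


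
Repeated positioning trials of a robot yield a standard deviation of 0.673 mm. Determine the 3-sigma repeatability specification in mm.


repeatability = 3*sigma = 3*0.673 = 2.0190

2.0190 mm


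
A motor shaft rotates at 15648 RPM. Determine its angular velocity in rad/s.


omega = 15648 * 2*pi/60 = 1638.6547

1638.6547 rad/s


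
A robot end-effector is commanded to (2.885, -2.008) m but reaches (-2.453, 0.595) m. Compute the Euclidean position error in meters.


dx = -2.453 - (2.885) = -5.3380, dy = 0.595 - (-2.008) = 2.6030
err = sqrt(28.494244 + 6.775609) = 5.9388

5.9388 m


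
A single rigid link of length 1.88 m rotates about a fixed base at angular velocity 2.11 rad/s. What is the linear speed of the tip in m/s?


v = L*omega = 1.88 * 2.11 = 3.9668

3.9668 m/s


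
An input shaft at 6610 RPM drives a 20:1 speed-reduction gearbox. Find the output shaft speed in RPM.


omega_out = omega_in / N = 6610 / 20 = 330.5000

330.5000 RPM


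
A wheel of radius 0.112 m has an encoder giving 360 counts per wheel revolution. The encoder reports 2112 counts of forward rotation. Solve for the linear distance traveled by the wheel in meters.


revs = 2112/360 = 5.866667
d = revs * 2*pi*r = 5.866667 * 2*pi*0.112 = 4.1285

4.1285 m


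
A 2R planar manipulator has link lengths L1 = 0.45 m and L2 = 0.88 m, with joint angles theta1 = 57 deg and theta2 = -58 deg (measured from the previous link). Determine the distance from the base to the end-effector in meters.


x = L1*cos(th1) + L2*cos(th1+th2) = 1.124954
y = L1*sin(th1) + L2*sin(th1+th2) = 0.362044
d = sqrt(x^2 + y^2) = sqrt(1.265522 + 0.131076) = 1.1818

1.1818 m


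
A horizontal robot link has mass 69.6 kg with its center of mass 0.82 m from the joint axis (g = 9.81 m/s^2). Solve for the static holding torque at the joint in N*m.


tau = m*g*L = 69.6 * 9.81 * 0.82 = 559.8763

559.8763 N*m


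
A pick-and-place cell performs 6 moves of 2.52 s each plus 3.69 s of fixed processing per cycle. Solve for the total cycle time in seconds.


T = 6*2.52 + 3.69 = 18.8100

18.8100 s


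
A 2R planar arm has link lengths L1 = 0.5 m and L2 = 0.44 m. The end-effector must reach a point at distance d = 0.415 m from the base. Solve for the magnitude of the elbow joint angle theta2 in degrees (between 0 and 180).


cos(th2) = (d^2 - L1^2 - L2^2)/(2*L1*L2) = (0.415^2 - 0.5^2 - 0.44^2)/(2*0.5*0.44) = -0.61676136
th2 = acos(-0.61676136) = 128.0800 deg

128.0800 degrees


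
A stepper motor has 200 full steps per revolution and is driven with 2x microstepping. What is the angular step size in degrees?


step = 360/(200*2) = 360/400 = 0.9000

0.9000 degrees


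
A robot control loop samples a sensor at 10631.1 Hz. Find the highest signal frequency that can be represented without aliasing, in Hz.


f_max = f_s/2 = 10631.1/2 = 5315.5500

5315.5500 Hz


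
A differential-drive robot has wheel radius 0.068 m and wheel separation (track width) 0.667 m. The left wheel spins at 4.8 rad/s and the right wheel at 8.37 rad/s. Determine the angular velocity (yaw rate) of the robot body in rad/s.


omega = r*(wR - wL)/L = 0.068*(8.37 - (4.8))/0.667 = 0.3640

0.3640 rad/s


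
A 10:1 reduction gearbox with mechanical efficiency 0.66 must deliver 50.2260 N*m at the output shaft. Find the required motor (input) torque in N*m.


tau_in = tau_out / (N * eta) = 50.2260 / (10 * 0.66) = 7.6100

7.6100 N*m


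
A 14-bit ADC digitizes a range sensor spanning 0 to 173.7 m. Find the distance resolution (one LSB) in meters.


res = range / 2^n = 173.7/2^14 = 173.7/16384 = 0.0106

0.0106 m


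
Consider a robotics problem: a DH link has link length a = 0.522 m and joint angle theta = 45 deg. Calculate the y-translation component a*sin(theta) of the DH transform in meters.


a*sin(theta) = 0.522*sin(45 deg) = 0.3691

0.3691 m


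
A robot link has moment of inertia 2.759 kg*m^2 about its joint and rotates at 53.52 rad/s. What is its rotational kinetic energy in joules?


KE = (1/2)*I*omega^2 = 0.5*2.759*53.52^2 = 3951.4266

3951.4266 J


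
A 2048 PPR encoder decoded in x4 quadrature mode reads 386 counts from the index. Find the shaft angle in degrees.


angle = counts * 360 / (PPR*4) = 386 * 360 / 8192 = 16.9629

16.9629 degrees


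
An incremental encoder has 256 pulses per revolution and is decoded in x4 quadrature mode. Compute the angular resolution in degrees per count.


resolution = 360 / (PPR * 4) = 360 / 1024 = 0.3516

0.3516 degrees


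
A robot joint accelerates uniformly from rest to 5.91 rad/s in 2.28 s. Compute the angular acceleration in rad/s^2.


alpha = delta_omega / t = 5.91 / 2.28 = 2.5921

2.5921 rad/s^2


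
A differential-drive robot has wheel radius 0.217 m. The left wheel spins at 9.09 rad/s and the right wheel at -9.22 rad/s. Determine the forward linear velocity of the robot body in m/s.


v = r*(wR + wL)/2 = 0.217*(-9.22 + 9.09)/2 = -0.0141

-0.0141 m/s


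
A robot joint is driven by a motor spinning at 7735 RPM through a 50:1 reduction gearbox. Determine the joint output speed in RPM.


omega_joint = omega_motor / N = 7735 / 50 = 154.7000

154.7000 RPM


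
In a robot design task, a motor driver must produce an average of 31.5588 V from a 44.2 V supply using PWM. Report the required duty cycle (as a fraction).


D = V_avg/V_supply = 31.5588/44.2 = 0.7140

0.7140


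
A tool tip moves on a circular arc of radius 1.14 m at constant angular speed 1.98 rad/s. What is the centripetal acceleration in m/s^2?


a_c = omega^2 * r = 1.98^2 * 1.14 = 4.4693

4.4693 m/s^2


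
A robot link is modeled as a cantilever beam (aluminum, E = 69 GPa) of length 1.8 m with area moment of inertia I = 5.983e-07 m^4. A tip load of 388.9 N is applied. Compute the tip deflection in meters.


delta = F*L^3/(3*E*I) = 388.9*1.8^3/(3*6.900e+10*5.983e-07)
      = 2268.0648/123848.1 = 0.0183

0.0183 m


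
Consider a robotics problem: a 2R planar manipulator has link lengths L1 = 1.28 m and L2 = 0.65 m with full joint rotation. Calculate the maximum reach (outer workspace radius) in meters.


r_max = L1 + L2 = 1.28 + 0.65 = 1.9300

1.9300 m


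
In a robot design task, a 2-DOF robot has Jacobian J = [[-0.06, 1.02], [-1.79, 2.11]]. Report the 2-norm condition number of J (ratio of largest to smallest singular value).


JJ^T eigenvalues: trace(JJ^T) = 8.7002, det(JJ^T) = det(J)^2 = 2.88728064
s_max^2 = (8.7002 + sqrt(64.14435748))/2 = 8.35460863
s_min^2 = (8.7002 - sqrt(64.14435748))/2 = 0.34559137
kappa = s_max/s_min = sqrt(8.35460863/0.34559137) = 4.9168

4.9168


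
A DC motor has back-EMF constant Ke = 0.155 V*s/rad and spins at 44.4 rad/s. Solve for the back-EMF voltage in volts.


V_emf = Ke * omega = 0.155*44.4 = 6.8820

6.8820 V


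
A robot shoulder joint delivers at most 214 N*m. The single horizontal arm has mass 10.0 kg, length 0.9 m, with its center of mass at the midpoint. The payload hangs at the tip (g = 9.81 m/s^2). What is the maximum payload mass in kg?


tau_arm = m_arm*g*(L/2) = 10.0*9.81*0.9/2 = 44.1450 N*m
tau_payload = tau_max - tau_arm = 214 - 44.1450 = 169.8550
m_payload = tau_payload / (g*L) = 169.8550 / (9.81*0.9) = 19.2383

19.2383 kg


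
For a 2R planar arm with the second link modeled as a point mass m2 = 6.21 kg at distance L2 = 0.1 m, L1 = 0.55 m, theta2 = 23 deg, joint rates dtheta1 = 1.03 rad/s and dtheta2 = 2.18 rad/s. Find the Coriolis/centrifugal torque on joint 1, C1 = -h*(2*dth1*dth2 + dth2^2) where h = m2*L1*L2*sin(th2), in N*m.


h = m2*L1*L2*sin(th2) = 6.21*0.55*0.1*sin(23 deg) = 0.133454
C1 = -h*(2*1.03*2.18 + 2.18^2) = -0.133454*9.2432 = -1.2335

-1.2335 N*m
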